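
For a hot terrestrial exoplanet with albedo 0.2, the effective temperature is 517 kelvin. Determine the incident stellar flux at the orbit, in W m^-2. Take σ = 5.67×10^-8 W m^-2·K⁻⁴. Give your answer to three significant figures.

Invert the energy balance for S: S = 4σT⁴/(1−α).
σT⁴ = 5.67×10⁻⁸·(517)⁴ = 4051 W m^-2.
S = 4·4051/0.8 = 20250 W m^-2.

20300 W m^-2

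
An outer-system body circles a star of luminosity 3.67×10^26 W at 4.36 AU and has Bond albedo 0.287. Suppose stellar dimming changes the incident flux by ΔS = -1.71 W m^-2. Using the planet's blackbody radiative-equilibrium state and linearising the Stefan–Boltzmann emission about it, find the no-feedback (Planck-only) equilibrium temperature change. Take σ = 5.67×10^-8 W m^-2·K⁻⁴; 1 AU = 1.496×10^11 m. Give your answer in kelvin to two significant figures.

d = 4.36 × 1.496×10^11 m = 6.523×10^11 m.
S = L/(4πd²) = 68.65 W m^-2.
Reference equilibrium: T_e = [S(1−α)/(4σ)]^(1/4) = 121.2 K.
Only a fraction (1−α) is absorbed and it's spread over 4πR², so ΔF = (1−α)ΔS/4 = -0.3048 W m^-2.
The Planck feedback parameter is 4σT_e³ = 0.4038 W m^-2/K.
ΔT₀ = ΔF/λ_P = -0.3048/0.4038 = -0.755 K.

-0.75 K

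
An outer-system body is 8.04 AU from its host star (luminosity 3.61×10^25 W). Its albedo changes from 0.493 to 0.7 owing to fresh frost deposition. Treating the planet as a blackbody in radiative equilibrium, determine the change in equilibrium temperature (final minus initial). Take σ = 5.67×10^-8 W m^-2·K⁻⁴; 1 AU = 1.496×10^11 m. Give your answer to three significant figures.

-5.64 kelvin

Orbital distance: d = 8.04 AU = 1.203×10^12 m.
Flux at the orbit: S = L/(4πd²) = 3.61×10^25/(4π·(1.20×10^12)²) = 1.986 W m^-2.
With α = 0.493, T₁ = 45.90 K.
Final:   T₂ = [S(1−0.7)/(4σ)]^(1/4) = 40.26 K.
Change: 40.26 − 45.90 = -5.643 K.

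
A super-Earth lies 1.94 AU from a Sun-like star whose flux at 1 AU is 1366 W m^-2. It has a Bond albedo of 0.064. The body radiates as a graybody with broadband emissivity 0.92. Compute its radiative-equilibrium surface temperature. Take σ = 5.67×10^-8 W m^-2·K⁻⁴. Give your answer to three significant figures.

201 K

By the inverse-square law, S = 1366/1.94² = 363.0 W m^-2.
Averaging over the sphere, the absorbed flux is S(1−α)/4 = 84.93 W m^-2.
Radiative balance εσT⁴ = 84.93 gives T = [84.93/(0.92·σ)]^(1/4) = 200.9 K.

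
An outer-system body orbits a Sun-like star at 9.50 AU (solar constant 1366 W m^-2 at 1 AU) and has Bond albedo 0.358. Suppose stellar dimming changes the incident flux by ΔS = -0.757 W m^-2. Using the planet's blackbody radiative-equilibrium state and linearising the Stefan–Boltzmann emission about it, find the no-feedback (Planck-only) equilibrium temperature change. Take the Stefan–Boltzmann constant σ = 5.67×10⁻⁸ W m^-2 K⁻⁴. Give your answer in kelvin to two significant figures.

-1.0 kelvin

Irradiance scales as 1/d², so S = 1366 W m^-2 × (1/9.50)² = 15.14 W m^-2.
Reference equilibrium: T_e = [S(1−α)/(4σ)]^(1/4) = 80.90 K.
Only a fraction (1−α) is absorbed and it's spread over 4πR², so ΔF = (1−α)ΔS/4 = -0.1215 W m^-2.
The Planck feedback parameter is 4σT_e³ = 0.1201 W m^-2/K.
ΔT₀ = ΔF/λ_P = -0.1215/0.1201 = -1.01 K.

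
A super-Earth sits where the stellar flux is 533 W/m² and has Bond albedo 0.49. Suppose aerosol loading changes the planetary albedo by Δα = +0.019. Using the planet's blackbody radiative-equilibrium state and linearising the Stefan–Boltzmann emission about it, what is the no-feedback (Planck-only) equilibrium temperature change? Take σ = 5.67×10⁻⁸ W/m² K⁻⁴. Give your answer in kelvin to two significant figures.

Unperturbed T_e = [533.0·(1−0.49)/(4σ)]^¼ = 186.1 K.
ΔF = −(S/4)Δα = −(533.0/4)×(+0.019) = -2.532 W/m².
The Planck feedback parameter is 4σT_e³ = 1.461 W/m²/K.
So ΔT₀ = -2.532/1.461 = -1.73 K.

-1.7 K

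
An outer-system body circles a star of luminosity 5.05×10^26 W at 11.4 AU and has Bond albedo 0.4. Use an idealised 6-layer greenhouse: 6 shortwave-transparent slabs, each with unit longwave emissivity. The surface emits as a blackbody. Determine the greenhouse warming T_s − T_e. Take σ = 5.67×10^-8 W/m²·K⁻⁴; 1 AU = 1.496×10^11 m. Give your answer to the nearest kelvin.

49 K

Orbital distance: d = 11.4 AU = 1.705×10^12 m.
Spreading L over a sphere of radius d: S = 5.05×10^26/(4π·1.71×10^12²) = 13.82 W/m².
OLR = S(1−α)/4 = 2.073 W/m²; the top layer radiates at T_e = 77.76 K.
T_s = (N+1)^(1/4)·T_e = 126.5 K.
Warming: T_s − T_e = 48.72 K.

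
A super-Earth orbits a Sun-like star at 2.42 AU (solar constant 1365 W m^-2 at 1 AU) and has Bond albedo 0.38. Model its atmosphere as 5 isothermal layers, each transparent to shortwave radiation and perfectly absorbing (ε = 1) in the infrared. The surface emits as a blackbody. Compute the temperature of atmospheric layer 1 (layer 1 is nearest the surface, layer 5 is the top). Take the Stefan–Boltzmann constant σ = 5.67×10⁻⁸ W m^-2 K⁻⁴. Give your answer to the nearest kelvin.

238 K

By the inverse-square law, S = 1365/2.42² = 233.1 W m^-2.
Top-of-atmosphere balance: σT_e⁴ = S(1−α)/4 = 36.13 W m^-2 → T_e = 158.9 K.
Each opaque layer satisfies 2T_j⁴ = T_{j−1}⁴ + T_{j+1}⁴, giving T_k⁴ = (N+1−k)T_e⁴.
T_1 = (5)^(1/4)·158.9 = 237.6 K.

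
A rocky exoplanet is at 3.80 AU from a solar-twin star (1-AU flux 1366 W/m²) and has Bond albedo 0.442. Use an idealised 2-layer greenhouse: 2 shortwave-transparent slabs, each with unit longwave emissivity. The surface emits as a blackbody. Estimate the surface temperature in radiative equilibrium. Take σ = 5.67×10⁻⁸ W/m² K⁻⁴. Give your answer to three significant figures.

163 kelvin

By the inverse-square law, S = 1366/3.80² = 94.60 W/m².
OLR = S(1−α)/4 = 13.20 W/m²; the top layer radiates at T_e = 123.5 K.
For an N-layer opaque stack, T_s⁴ = (N+1)T_e⁴, hence T_s = (3)^(1/4)×123.5 K = 162.6 K.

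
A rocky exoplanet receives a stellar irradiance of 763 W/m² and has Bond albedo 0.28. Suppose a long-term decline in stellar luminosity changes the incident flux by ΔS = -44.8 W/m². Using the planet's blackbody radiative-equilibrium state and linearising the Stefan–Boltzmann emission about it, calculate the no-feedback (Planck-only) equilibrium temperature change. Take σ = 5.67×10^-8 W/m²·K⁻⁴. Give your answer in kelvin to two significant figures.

Unperturbed T_e = [763.0·(1−0.28)/(4σ)]^¼ = 221.8 K.
ΔF = Δ[S(1−α)]/4 = (1−0.28)·-44.8/4 = -8.064 W/m².
Linearising σT⁴ gives d(σT⁴)/dT = 4σT_e³ = 2.476 W/m² per K.
ΔT₀ = ΔF/λ_P = -8.064/2.476 = -3.26 K.

-3.3 K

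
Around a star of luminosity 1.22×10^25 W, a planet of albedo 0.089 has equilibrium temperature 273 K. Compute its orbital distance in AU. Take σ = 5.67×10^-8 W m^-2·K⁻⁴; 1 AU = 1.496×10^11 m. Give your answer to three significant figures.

0.177 AU

The flux needed for this T is 4σT⁴/(1−0.089) = 1383 W m^-2.
S = L/(4πd²) → d = √(L/4πS) = √(1.22×10^25/(4π·1383)) = 2.650×10^10 m = 0.1771 AU.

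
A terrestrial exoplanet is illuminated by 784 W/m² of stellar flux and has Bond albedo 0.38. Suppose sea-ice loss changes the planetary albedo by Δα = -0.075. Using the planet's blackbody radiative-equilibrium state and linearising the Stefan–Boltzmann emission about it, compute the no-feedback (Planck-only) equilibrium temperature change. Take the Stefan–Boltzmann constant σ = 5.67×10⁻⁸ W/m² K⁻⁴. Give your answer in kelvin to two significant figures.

Unperturbed T_e = [784.0·(1−0.38)/(4σ)]^¼ = 215.2 K.
ΔF = −(S/4)Δα = −(784.0/4)×(-0.075) = 14.70 W/m².
Planck response: λ_P = 4σT_e³ = 4·5.67×10⁻⁸·(215.2)³ = 2.259 W/m²/K.
So ΔT₀ = 14.70/2.259 = 6.51 K.

6.5 K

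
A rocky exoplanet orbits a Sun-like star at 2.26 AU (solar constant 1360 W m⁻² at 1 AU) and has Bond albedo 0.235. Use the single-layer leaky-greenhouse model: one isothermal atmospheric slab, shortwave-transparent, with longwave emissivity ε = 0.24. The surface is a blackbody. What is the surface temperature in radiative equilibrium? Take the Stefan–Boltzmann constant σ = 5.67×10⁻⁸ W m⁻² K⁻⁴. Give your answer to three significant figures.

179 kelvin

Flux at the orbit: S = 1360/(2.26)² = 266.3 W m⁻².
The planet radiates to space at T_e = [S(1−α)/(4σ)]^(1/4) = 173.1 K.
For a single slab of emissivity ε, T_s⁴ = 2T_e⁴/(2−ε); thus T_s = 173.1·(1.136)^(1/4) = 178.7 K.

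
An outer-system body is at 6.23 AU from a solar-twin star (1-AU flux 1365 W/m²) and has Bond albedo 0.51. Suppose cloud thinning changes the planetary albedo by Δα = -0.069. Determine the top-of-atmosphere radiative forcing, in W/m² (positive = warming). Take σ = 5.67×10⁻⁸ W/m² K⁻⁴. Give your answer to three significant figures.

0.607 W/m²

By the inverse-square law, S = 1365/6.23² = 35.17 W/m².
TOA radiative forcing: ΔF = −S·Δα/4 = −35.17·(-0.069)/4 = 0.6067 W/m².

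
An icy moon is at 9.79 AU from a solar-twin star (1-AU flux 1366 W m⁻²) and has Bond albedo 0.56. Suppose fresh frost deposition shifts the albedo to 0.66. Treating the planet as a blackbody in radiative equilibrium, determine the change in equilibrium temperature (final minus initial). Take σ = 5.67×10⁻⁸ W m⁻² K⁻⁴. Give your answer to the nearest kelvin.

-5 K

Flux at the orbit: S = 1366/(9.79)² = 14.25 W m⁻².
Before: T₁ = [14.25·0.44/(4σ)]^(1/4) = 72.51 K.
After:  T₂ = [14.25·0.34/(4σ)]^(1/4) = 67.99 K.
ΔT = T₂ − T₁ = -4.527 K.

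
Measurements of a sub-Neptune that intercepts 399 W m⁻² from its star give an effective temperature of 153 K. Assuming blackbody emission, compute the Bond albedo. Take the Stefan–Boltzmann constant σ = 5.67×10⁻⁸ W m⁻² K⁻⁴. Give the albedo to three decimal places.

0.689

From σT⁴ = S(1−α)/4 we invert for α: 1−α = 4σT⁴/S.
σT⁴ = 31.07 W m⁻², so 4σT⁴ = 124.3 W m⁻².
1−α = 124.3/399.0 = 0.3115, so α = 0.6885.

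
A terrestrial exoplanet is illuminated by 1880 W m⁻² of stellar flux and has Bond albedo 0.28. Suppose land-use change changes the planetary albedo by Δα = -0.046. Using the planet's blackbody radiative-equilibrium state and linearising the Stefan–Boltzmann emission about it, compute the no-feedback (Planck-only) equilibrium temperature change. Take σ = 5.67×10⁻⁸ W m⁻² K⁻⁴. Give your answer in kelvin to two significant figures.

The baseline emission temperature is T_e = 277.9 K.
The change in absorbed flux is Δ[S(1−α)/4] = −SΔα/4 = 21.62 W m⁻².
Planck response: λ_P = 4σT_e³ = 4·5.67×10⁻⁸·(277.9)³ = 4.870 W m⁻²/K.
ΔT₀ = ΔF/λ_P = 21.62/4.870 = 4.44 K.

4.4 K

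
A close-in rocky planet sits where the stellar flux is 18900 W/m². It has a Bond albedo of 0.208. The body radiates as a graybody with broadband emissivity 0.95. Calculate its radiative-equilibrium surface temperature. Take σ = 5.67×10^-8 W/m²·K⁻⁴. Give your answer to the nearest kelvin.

Averaging over the sphere, the absorbed flux is S(1−α)/4 = 3742 W/m².
Radiative balance εσT⁴ = 3742 gives T = [3742/(0.95·σ)]^(1/4) = 513.4 K.

513 K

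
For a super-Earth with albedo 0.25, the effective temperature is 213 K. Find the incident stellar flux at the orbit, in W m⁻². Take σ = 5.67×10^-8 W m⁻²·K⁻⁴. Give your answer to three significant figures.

622 W m⁻²

From S(1−α)/4 = σT⁴: S = 4σT⁴/(1−α).
The emitted flux is σT⁴ = 116.7 W m⁻².
So S = 4×116.7/(1−0.25) = 622.4 W m⁻².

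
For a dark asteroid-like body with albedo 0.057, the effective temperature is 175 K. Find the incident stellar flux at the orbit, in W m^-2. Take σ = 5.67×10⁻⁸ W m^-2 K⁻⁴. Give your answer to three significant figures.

226 W m^-2

From S(1−α)/4 = σT⁴: S = 4σT⁴/(1−α).
σT⁴ = 5.67×10⁻⁸·(175)⁴ = 53.18 W m^-2.
So S = 4×53.18/(1−0.057) = 225.6 W m^-2.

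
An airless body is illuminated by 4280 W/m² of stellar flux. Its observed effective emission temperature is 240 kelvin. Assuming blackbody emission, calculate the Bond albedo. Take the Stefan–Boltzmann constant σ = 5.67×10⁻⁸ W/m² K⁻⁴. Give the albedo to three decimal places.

From σT⁴ = S(1−α)/4 we invert for α: 1−α = 4σT⁴/S.
σT⁴ = 188.1 W/m², so 4σT⁴ = 752.5 W/m².
Hence α = 1 − 752.5/4280 = 0.8242.

0.824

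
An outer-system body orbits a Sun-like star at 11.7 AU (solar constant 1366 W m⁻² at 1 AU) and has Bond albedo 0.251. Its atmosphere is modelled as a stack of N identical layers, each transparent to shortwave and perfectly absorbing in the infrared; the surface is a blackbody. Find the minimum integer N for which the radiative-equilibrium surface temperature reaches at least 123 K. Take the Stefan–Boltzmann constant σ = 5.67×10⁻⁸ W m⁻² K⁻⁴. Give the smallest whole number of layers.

6

Flux at the orbit: S = 1366/(11.7)² = 9.979 W m⁻².
Top-of-atmosphere balance: σT_e⁴ = S(1−α)/4 = 1.869 W m⁻² → T_e = 75.77 K.
Since T_s⁴ = (N+1)T_e⁴, we need N ≥ (T_s/T_e)⁴ − 1 = 5.945.
Rounding up, N = 6.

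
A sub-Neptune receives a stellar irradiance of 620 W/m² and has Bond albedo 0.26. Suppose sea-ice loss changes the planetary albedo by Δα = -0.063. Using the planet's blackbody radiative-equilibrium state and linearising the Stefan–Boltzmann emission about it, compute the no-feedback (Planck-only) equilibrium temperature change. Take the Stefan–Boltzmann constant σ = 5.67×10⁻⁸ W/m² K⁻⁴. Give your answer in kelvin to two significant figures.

The baseline emission temperature is T_e = 212.1 K.
The change in absorbed flux is Δ[S(1−α)/4] = −SΔα/4 = 9.765 W/m².
The Planck feedback parameter is 4σT_e³ = 2.163 W/m²/K.
ΔT₀ = ΔF/λ_P = 9.765/2.163 = 4.51 K.

4.5 kelvin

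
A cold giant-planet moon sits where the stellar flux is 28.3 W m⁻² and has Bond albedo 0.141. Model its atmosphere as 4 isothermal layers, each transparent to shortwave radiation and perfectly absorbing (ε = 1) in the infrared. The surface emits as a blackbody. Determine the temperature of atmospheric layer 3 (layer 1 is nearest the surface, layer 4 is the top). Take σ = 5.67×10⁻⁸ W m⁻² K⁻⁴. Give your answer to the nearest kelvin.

121 K

The effective emission temperature is T_e = [S(1−α)/(4σ)]^¼ = 101.7 K.
In the N-layer model, layer k (counted from the surface) has T_k = (N+1−k)^(1/4)·T_e.
With k = 3: T_3 = (4+1−3)^¼·101.7 K = 121.0 K.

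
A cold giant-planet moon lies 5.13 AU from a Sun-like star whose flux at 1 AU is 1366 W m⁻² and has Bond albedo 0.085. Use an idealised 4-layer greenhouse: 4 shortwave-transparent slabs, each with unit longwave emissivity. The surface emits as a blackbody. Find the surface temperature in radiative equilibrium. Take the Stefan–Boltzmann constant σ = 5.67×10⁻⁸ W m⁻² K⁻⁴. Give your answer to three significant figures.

180 K

Irradiance scales as 1/d², so S = 1366 W m⁻² × (1/5.13)² = 51.91 W m⁻².
The effective emission temperature is T_e = [S(1−α)/(4σ)]^¼ = 120.3 K.
With N = 4 opaque layers, T_s = (N+1)^(1/4)·T_e = 5^(1/4)·120.3 = 179.9 K.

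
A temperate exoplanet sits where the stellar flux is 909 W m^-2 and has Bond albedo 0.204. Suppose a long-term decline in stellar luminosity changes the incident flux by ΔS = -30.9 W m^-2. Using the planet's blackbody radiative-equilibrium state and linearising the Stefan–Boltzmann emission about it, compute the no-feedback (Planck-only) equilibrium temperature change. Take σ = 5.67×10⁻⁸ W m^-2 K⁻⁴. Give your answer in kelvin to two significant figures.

-2.0 K

The baseline emission temperature is T_e = 237.7 K.
ΔF = Δ[S(1−α)]/4 = (1−0.204)·-30.9/4 = -6.149 W m^-2.
The Planck feedback parameter is 4σT_e³ = 3.045 W m^-2/K.
Hence the no-feedback warming is ΔF/(4σT_e³) = -2.02 K.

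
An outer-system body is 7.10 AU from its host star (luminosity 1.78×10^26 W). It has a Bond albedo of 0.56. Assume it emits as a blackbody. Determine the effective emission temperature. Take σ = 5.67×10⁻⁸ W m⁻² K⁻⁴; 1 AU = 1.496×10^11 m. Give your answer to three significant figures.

Orbital distance: d = 7.10 AU = 1.062×10^12 m.
Spreading L over a sphere of radius d: S = 1.78×10^26/(4π·1.06×10^12²) = 12.56 W m⁻².
Absorbed flux (global mean): S(1−α)/4 = 12.56·0.44/4 = 1.381 W m⁻².
In equilibrium σT⁴ equals this, so T = 70.25 K.

70.3 K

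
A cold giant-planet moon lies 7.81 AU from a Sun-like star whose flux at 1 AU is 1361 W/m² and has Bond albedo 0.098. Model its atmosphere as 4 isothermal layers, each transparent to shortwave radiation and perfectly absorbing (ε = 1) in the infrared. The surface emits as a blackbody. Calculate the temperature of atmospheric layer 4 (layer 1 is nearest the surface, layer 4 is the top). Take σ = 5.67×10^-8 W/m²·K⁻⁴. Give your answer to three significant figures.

97.1 K

Irradiance scales as 1/d², so S = 1361 W/m² × (1/7.81)² = 22.31 W/m².
OLR = S(1−α)/4 = 5.032 W/m²; the top layer radiates at T_e = 97.06 K.
The net upward flux σT_e⁴ is constant between every pair of levels, so T_k⁴ = (N+1−k)T_e⁴.
T_4 = (1)^(1/4)·97.06 = 97.06 K.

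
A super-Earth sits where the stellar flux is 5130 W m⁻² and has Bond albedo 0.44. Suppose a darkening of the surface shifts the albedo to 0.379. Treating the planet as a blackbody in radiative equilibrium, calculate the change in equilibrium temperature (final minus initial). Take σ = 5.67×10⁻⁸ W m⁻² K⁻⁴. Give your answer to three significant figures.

Initial: T₁ = [S(1−0.44)/(4σ)]^(1/4) = 335.5 K.
Final:   T₂ = [S(1−0.379)/(4σ)]^(1/4) = 344.3 K.
ΔT = T₂ − T₁ = 8.785 K.

8.78 K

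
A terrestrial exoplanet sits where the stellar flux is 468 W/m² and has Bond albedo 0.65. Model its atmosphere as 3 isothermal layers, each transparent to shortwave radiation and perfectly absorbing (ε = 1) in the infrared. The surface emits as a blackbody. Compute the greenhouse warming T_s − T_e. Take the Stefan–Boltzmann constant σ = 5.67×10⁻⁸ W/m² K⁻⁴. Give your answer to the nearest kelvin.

Top-of-atmosphere balance: σT_e⁴ = S(1−α)/4 = 40.95 W/m² → T_e = 163.9 K.
Surface: T_s = (4)^¼·T_e = 231.8 K.
So the greenhouse effect raises the surface by 231.8 − 163.9 = 67.90 K.

68 K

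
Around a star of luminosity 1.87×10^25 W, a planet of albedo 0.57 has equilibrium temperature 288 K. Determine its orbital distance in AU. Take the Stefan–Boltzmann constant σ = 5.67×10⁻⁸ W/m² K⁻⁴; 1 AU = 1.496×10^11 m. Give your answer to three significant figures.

The flux needed for this T is 4σT⁴/(1−0.57) = 3629 W/m².
S = L/(4πd²) → d = √(L/4πS) = √(1.87×10^25/(4π·3629)) = 2.025×10^10 m = 0.1354 AU.

0.135 AU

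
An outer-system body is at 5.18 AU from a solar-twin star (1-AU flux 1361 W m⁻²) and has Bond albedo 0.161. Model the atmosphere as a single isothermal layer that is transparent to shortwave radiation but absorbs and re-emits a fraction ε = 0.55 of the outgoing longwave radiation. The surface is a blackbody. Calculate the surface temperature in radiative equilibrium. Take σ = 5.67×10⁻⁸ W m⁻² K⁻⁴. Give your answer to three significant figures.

By the inverse-square law, S = 1361/5.18² = 50.72 W m⁻².
At the top of the atmosphere, σT_e⁴ = S(1−α)/4 = 10.64 W m⁻², giving T_e = 117.0 K.
Surface balance with a leaky layer gives σT_s⁴ = σT_e⁴·2/(2−ε), so T_s = T_e·[2/(2−0.55)]^(1/4) = 126.8 K.

127 kelvin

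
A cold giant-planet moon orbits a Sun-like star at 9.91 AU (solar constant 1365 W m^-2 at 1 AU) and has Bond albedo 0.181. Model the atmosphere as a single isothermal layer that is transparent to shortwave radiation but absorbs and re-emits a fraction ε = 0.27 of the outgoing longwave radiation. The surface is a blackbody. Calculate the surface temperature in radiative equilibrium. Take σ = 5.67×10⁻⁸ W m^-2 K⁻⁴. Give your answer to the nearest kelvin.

87 kelvin

Flux at the orbit: S = 1365/(9.91)² = 13.90 W m^-2.
At the top of the atmosphere, σT_e⁴ = S(1−α)/4 = 2.846 W m^-2, giving T_e = 84.17 K.
Surface balance with a leaky layer gives σT_s⁴ = σT_e⁴·2/(2−ε), so T_s = T_e·[2/(2−0.27)]^(1/4) = 87.28 K.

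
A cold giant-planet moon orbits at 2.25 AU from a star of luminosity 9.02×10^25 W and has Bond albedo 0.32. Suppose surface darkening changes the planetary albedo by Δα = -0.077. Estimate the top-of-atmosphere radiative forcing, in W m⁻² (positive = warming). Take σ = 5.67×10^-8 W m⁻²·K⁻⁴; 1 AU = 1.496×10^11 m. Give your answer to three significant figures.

Orbital distance: d = 2.25 AU = 3.366×10^11 m.
Flux at the orbit: S = L/(4πd²) = 9.02×10^25/(4π·(3.37×10^11)²) = 63.35 W m⁻².
The change in absorbed flux is Δ[S(1−α)/4] = −SΔα/4 = 1.220 W m⁻².

1.22 W m⁻²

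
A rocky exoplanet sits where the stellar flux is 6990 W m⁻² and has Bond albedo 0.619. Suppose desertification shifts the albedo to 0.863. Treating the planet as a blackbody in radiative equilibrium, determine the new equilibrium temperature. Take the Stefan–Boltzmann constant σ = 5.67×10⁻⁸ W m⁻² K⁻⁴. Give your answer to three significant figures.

255 K

T₂ = [S(1−α₂)/(4σ)]^(1/4) = [6990·0.137/(4σ)]^(1/4) = 254.9 K.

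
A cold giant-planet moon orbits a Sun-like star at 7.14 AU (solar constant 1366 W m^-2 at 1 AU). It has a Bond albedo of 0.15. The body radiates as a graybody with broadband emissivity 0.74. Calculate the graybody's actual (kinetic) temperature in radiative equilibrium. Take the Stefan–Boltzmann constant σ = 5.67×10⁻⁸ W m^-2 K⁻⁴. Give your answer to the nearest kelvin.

108 K

By the inverse-square law, S = 1366/7.14² = 26.80 W m^-2.
The planet absorbs (1−α)S over its disc πR² and re-emits over 4πR², so the mean absorbed flux is (1−0.15)·26.80/4 = 5.694 W m^-2.
Equating to εσT⁴ with ε = 0.74: T = (5.694/0.74σ)^(1/4) = 107.9 K.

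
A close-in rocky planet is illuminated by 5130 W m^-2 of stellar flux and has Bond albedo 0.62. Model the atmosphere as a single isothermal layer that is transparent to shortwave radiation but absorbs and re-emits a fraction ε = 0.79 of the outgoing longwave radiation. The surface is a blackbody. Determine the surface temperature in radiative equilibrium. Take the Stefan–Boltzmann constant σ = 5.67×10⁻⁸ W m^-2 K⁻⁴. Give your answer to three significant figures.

345 K

Effective emission temperature (TOA balance): σT_e⁴ = S(1−α)/4 = 487.4 W m^-2 → T_e = 304.5 K.
For a single slab of emissivity ε, T_s⁴ = 2T_e⁴/(2−ε); thus T_s = 304.5·(1.653)^(1/4) = 345.2 K.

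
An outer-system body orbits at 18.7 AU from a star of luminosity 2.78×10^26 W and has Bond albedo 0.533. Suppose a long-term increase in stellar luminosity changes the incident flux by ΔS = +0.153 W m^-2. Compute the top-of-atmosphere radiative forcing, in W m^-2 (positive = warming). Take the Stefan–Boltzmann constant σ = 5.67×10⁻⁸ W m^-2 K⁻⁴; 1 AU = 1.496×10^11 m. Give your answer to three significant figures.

d = 18.7 × 1.496×10^11 m = 2.798×10^12 m.
Spreading L over a sphere of radius d: S = 2.78×10^26/(4π·2.80×10^12²) = 2.827 W m^-2.
TOA radiative forcing: ΔF = (1−α)ΔS/4 = 0.467·(+0.153)/4 = 0.01786 W m^-2.

0.0179 W m^-2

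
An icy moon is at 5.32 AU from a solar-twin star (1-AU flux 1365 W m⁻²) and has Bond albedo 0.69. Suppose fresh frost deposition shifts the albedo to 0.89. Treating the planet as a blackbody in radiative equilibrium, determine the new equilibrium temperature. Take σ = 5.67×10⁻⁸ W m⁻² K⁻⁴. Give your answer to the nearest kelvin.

Irradiance scales as 1/d², so S = 1365 W m⁻² × (1/5.32)² = 48.23 W m⁻².
T₂ = [S(1−α₂)/(4σ)]^(1/4) = [48.23·0.11/(4σ)]^(1/4) = 69.54 K.

70 K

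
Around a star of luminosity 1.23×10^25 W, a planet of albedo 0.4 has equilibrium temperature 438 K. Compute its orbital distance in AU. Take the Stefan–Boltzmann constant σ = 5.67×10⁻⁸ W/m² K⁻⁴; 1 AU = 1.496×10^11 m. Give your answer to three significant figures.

0.0561 AU

Required flux: S = 4σT⁴/(1−α) = 13910 W/m².
S = L/(4πd²) → d = √(L/4πS) = √(1.23×10^25/(4π·13910)) = 8.388×10^9 m = 0.05607 AU.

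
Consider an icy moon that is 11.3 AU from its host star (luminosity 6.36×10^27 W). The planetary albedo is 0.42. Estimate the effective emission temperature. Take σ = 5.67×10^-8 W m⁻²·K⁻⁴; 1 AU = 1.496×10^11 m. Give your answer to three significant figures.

Orbital distance: d = 11.3 AU = 1.690×10^12 m.
Spreading L over a sphere of radius d: S = 6.36×10^27/(4π·1.69×10^12²) = 177.1 W m⁻².
Averaging over the sphere, the absorbed flux is S(1−α)/4 = 25.68 W m⁻².
Balancing against σT⁴: T = (25.68/5.67×10⁻⁸)^(1/4) = 145.9 K.

146 K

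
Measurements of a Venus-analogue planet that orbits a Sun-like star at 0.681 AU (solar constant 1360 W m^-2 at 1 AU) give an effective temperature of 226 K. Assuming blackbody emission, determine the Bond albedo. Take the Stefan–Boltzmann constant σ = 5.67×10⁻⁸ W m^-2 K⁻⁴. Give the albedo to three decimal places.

By the inverse-square law, S = 1360/0.681² = 2933 W m^-2.
From σT⁴ = S(1−α)/4 we invert for α: 1−α = 4σT⁴/S.
4σT⁴ = 4·5.67×10⁻⁸·(226)⁴ = 591.7 W m^-2.
Hence α = 1 − 591.7/2933 = 0.7982.

0.798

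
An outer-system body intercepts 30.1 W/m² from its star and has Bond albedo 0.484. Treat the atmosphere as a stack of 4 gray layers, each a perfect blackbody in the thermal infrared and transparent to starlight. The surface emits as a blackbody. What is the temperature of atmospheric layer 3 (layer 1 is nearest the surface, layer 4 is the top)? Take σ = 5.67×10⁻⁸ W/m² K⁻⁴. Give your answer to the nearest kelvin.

OLR = S(1−α)/4 = 3.883 W/m²; the top layer radiates at T_e = 90.97 K.
The net upward flux σT_e⁴ is constant between every pair of levels, so T_k⁴ = (N+1−k)T_e⁴.
T_3 = (2)^(1/4)·90.97 = 108.2 K.

108 kelvin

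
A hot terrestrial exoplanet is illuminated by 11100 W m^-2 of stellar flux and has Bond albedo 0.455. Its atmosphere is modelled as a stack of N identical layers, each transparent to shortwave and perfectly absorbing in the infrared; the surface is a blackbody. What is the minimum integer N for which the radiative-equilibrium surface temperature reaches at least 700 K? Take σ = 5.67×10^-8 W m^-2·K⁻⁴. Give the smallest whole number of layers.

The effective emission temperature is T_e = [S(1−α)/(4σ)]^¼ = 404.1 K.
T_s = (N+1)^(1/4)·T_e ≥ 700 K requires N+1 ≥ (T_s/T_e)⁴ = (700/404.1)⁴ = 9.002.
So N ≥ 8.002; the smallest integer is N = 9.

9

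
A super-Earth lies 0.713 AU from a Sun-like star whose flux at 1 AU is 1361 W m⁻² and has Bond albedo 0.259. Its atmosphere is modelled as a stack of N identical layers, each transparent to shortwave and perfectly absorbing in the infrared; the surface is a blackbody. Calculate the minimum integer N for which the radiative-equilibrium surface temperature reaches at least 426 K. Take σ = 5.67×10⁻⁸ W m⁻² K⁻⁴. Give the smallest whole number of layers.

By the inverse-square law, S = 1361/0.713² = 2677 W m⁻².
The effective emission temperature is T_e = [S(1−α)/(4σ)]^¼ = 305.8 K.
T_s = (N+1)^(1/4)·T_e ≥ 426 K requires N+1 ≥ (T_s/T_e)⁴ = (426/305.8)⁴ = 3.765.
Rounding up, N = 3.

3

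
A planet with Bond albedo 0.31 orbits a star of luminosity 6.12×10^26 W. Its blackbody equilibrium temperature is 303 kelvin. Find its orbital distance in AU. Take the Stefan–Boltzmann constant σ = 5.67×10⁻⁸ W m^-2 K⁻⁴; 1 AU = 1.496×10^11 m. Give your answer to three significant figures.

Required flux: S = 4σT⁴/(1−α) = 2771 W m^-2.
S = L/(4πd²) → d = √(L/4πS) = √(6.12×10^26/(4π·2771)) = 1.326×10^11 m = 0.8863 AU.

0.886 AU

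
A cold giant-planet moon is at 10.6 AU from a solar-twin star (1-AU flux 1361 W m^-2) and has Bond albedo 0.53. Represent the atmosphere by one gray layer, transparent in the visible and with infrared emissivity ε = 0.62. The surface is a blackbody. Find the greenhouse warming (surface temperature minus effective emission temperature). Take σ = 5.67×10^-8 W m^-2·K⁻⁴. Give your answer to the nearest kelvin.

By the inverse-square law, S = 1361/10.6² = 12.11 W m^-2.
At the top of the atmosphere, σT_e⁴ = S(1−α)/4 = 1.423 W m^-2, giving T_e = 70.78 K.
For a single slab of emissivity ε, T_s⁴ = 2T_e⁴/(2−ε); thus T_s = 70.78·(1.449)^(1/4) = 77.66 K.
The atmosphere warms the surface by 6.880 K.

7 kelvin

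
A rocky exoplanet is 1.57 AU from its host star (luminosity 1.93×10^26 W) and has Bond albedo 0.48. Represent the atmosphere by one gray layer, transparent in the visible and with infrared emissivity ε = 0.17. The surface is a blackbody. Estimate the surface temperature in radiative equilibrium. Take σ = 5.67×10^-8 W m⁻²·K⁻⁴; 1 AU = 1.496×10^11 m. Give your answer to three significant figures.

Orbital distance: d = 1.57 AU = 2.349×10^11 m.
S = L/(4πd²) = 278.4 W m⁻².
Effective emission temperature (TOA balance): σT_e⁴ = S(1−α)/4 = 36.19 W m⁻² → T_e = 159.0 K.
For a single slab of emissivity ε, T_s⁴ = 2T_e⁴/(2−ε); thus T_s = 159.0·(1.093)^(1/4) = 162.5 K.

163 kelvin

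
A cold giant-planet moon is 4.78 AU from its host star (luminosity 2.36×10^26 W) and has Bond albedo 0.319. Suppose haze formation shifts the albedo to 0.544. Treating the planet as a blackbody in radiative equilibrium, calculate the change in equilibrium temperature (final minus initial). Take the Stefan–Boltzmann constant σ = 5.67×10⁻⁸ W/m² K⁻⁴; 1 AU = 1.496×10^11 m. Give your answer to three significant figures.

-9.78 kelvin

Orbital distance: d = 4.78 AU = 7.151×10^11 m.
Spreading L over a sphere of radius d: S = 2.36×10^26/(4π·7.15×10^11²) = 36.73 W/m².
Initial: T₁ = [S(1−0.319)/(4σ)]^(1/4) = 102.5 K.
After:  T₂ = [36.73·0.456/(4σ)]^(1/4) = 92.70 K.
Change: 92.70 − 102.5 = -9.777 K.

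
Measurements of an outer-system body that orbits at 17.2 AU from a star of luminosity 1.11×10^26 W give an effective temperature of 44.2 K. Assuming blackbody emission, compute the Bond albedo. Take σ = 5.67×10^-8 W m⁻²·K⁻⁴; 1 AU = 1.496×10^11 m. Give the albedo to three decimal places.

Orbital distance: d = 17.2 AU = 2.573×10^12 m.
S = L/(4πd²) = 1.334 W m⁻².
From σT⁴ = S(1−α)/4 we invert for α: 1−α = 4σT⁴/S.
4σT⁴ = 4·5.67×10⁻⁸·(44.2)⁴ = 0.8656 W m⁻².
Hence α = 1 − 0.8656/1.334 = 0.3512.

0.351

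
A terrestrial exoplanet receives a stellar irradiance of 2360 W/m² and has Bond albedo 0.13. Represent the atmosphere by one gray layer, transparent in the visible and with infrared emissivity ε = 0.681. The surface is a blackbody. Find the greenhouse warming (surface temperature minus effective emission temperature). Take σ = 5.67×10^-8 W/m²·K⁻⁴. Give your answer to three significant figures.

At the top of the atmosphere, σT_e⁴ = S(1−α)/4 = 513.3 W/m², giving T_e = 308.5 K.
Surface balance with a leaky layer gives σT_s⁴ = σT_e⁴·2/(2−ε), so T_s = T_e·[2/(2−0.681)]^(1/4) = 342.3 K.
T_s − T_e = 342.3 − 308.5 = 33.83 K.

33.8 K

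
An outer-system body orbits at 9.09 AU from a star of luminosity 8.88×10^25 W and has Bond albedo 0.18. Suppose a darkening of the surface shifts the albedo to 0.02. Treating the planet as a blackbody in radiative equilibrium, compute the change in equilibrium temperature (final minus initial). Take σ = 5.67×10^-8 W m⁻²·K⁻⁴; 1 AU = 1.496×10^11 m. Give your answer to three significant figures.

2.78 K

d = 9.09 × 1.496×10^11 m = 1.360×10^12 m.
S = L/(4πd²) = 3.821 W m⁻².
Before: T₁ = [3.821·0.82/(4σ)]^(1/4) = 60.97 K.
Final:   T₂ = [S(1−0.02)/(4σ)]^(1/4) = 63.75 K.
Change: 63.75 − 60.97 = 2.778 K.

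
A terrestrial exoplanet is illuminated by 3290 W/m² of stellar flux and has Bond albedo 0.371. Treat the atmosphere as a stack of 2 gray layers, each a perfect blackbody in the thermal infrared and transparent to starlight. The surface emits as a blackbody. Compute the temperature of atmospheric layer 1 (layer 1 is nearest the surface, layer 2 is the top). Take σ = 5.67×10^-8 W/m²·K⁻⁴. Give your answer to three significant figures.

OLR = S(1−α)/4 = 517.4 W/m²; the top layer radiates at T_e = 309.1 K.
Each opaque layer satisfies 2T_j⁴ = T_{j−1}⁴ + T_{j+1}⁴, giving T_k⁴ = (N+1−k)T_e⁴.
With k = 1: T_1 = (2+1−1)^¼·309.1 K = 367.5 K.

368 K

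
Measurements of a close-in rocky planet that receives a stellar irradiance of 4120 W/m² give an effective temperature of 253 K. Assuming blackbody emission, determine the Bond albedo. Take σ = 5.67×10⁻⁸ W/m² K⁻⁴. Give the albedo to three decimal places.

Energy balance: S(1−α)/4 = σT⁴, so 1−α = 4σT⁴/S.
4σT⁴ = 4·5.67×10⁻⁸·(253)⁴ = 929.2 W/m².
Hence α = 1 − 929.2/4120 = 0.7745.

0.774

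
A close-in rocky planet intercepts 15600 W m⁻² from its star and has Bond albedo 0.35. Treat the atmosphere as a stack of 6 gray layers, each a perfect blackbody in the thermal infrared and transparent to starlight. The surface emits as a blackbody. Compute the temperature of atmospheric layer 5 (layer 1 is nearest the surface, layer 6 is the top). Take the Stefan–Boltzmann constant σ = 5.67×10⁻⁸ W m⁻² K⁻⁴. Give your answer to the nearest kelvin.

The effective emission temperature is T_e = [S(1−α)/(4σ)]^¼ = 459.8 K.
The net upward flux σT_e⁴ is constant between every pair of levels, so T_k⁴ = (N+1−k)T_e⁴.
With k = 5: T_5 = (6+1−5)^¼·459.8 K = 546.8 K.

547 kelvin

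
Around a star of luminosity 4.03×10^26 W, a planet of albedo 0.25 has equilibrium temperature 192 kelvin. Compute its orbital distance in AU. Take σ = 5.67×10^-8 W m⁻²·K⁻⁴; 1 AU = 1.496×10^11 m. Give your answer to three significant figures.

1.87 AU

Required flux: S = 4σT⁴/(1−α) = 410.9 W m⁻².
From L = 4πd²S, d = √(4.03×10^26/(4π·410.9)) = 2.794×10^11 m = 1.867 AU.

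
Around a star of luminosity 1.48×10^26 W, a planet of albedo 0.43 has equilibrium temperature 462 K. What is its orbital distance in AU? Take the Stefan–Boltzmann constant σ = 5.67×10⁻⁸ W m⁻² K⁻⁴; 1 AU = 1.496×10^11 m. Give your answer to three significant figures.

Energy balance gives S = 4σT⁴/(1−α) = 18130 W m⁻².
S = L/(4πd²) → d = √(L/4πS) = √(1.48×10^26/(4π·18130)) = 2.549×10^10 m = 0.1704 AU.

0.170 AU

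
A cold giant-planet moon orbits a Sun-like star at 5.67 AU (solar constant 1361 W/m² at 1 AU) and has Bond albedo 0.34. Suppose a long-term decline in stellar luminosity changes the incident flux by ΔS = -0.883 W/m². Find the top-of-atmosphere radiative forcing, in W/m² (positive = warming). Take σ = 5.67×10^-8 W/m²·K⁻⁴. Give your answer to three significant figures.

Irradiance scales as 1/d², so S = 1361 W/m² × (1/5.67)² = 42.33 W/m².
Only a fraction (1−α) is absorbed and it's spread over 4πR², so ΔF = (1−α)ΔS/4 = -0.1457 W/m².

-0.146 W/m²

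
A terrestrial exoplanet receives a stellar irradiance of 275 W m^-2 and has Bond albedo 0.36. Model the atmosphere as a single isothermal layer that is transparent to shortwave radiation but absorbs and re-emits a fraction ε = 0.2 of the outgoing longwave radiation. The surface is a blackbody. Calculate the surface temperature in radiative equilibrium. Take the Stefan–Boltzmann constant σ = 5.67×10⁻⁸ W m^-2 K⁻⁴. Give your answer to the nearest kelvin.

171 K

Effective emission temperature (TOA balance): σT_e⁴ = S(1−α)/4 = 44.00 W m^-2 → T_e = 166.9 K.
Surface balance with a leaky layer gives σT_s⁴ = σT_e⁴·2/(2−ε), so T_s = T_e·[2/(2−0.2)]^(1/4) = 171.4 K.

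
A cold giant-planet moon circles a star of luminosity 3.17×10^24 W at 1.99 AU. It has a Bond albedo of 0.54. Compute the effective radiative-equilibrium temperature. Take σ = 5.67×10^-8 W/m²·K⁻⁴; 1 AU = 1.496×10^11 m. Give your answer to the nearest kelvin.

49 K

d = 1.99 × 1.496×10^11 m = 2.977×10^11 m.
S = L/(4πd²) = 2.846 W/m².
Absorbed flux (global mean): S(1−α)/4 = 2.846·0.46/4 = 0.3273 W/m².
Set σT⁴ = 0.3273 → T = (0.3273/σ)^(1/4) = 49.02 K.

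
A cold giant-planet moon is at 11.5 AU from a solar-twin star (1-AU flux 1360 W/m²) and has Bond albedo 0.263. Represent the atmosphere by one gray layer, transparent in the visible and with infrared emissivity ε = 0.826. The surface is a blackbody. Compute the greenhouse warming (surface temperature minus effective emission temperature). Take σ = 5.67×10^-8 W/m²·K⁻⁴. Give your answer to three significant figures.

10.8 K

Flux at the orbit: S = 1360/(11.5)² = 10.28 W/m².
Effective emission temperature (TOA balance): σT_e⁴ = S(1−α)/4 = 1.895 W/m² → T_e = 76.03 K.
Surface balance with a leaky layer gives σT_s⁴ = σT_e⁴·2/(2−ε), so T_s = T_e·[2/(2−0.826)]^(1/4) = 86.86 K.
T_s − T_e = 86.86 − 76.03 = 10.83 K.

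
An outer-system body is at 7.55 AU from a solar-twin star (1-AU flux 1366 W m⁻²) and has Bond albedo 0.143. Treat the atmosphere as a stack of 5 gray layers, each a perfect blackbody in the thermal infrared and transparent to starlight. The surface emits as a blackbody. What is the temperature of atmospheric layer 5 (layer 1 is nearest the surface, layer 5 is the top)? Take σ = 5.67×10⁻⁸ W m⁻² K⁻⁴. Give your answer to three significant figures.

97.5 K

Irradiance scales as 1/d², so S = 1366 W m⁻² × (1/7.55)² = 23.96 W m⁻².
OLR = S(1−α)/4 = 5.134 W m⁻²; the top layer radiates at T_e = 97.55 K.
Each opaque layer satisfies 2T_j⁴ = T_{j−1}⁴ + T_{j+1}⁴, giving T_k⁴ = (N+1−k)T_e⁴.
T_5 = (1)^(1/4)·97.55 = 97.55 K.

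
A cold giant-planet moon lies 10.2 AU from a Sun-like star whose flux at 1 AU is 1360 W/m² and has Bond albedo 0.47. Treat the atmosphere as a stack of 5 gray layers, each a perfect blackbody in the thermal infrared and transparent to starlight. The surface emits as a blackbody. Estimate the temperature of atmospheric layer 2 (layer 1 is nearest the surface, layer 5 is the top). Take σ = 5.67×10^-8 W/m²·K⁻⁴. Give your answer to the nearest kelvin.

By the inverse-square law, S = 1360/10.2² = 13.07 W/m².
Top-of-atmosphere balance: σT_e⁴ = S(1−α)/4 = 1.732 W/m² → T_e = 74.34 K.
Each opaque layer satisfies 2T_j⁴ = T_{j−1}⁴ + T_{j+1}⁴, giving T_k⁴ = (N+1−k)T_e⁴.
T_2 = (4)^(1/4)·74.34 = 105.1 K.

105 kelvin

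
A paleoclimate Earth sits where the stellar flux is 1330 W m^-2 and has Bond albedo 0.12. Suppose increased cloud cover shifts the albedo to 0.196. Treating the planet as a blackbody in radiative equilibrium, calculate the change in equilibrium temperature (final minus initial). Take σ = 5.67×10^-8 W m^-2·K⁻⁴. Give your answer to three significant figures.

-5.98 K

Initial: T₁ = [S(1−0.12)/(4σ)]^(1/4) = 268.0 K.
Final:   T₂ = [S(1−0.196)/(4σ)]^(1/4) = 262.0 K.
Change: 262.0 − 268.0 = -5.984 K.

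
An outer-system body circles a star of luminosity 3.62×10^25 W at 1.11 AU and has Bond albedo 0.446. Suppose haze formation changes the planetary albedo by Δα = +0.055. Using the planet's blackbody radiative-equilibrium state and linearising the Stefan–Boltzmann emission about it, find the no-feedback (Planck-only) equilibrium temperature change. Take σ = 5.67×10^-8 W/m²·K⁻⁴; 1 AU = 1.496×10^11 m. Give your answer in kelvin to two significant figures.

d = 1.11 × 1.496×10^11 m = 1.661×10^11 m.
S = L/(4πd²) = 104.5 W/m².
Reference equilibrium: T_e = [S(1−α)/(4σ)]^(1/4) = 126.4 K.
ΔF = −(S/4)Δα = −(104.5/4)×(+0.055) = -1.436 W/m².
Planck response: λ_P = 4σT_e³ = 4·5.67×10⁻⁸·(126.4)³ = 0.4579 W/m²/K.
ΔT₀ = ΔF/λ_P = -1.436/0.4579 = -3.14 K.

-3.1 kelvin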